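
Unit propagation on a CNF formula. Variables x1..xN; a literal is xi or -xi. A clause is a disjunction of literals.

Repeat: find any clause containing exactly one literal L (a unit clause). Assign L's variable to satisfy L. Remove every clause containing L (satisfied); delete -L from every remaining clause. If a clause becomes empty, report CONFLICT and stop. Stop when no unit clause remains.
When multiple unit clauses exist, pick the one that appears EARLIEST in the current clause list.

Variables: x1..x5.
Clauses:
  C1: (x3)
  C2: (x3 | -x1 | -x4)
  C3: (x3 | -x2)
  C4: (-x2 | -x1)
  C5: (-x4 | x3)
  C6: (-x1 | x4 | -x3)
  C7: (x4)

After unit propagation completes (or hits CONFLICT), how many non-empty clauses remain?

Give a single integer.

Answer: 1

Derivation:
unit clause [3] forces x3=T; simplify:
  drop -3 from [-1, 4, -3] -> [-1, 4]
  satisfied 4 clause(s); 3 remain; assigned so far: [3]
unit clause [4] forces x4=T; simplify:
  satisfied 2 clause(s); 1 remain; assigned so far: [3, 4]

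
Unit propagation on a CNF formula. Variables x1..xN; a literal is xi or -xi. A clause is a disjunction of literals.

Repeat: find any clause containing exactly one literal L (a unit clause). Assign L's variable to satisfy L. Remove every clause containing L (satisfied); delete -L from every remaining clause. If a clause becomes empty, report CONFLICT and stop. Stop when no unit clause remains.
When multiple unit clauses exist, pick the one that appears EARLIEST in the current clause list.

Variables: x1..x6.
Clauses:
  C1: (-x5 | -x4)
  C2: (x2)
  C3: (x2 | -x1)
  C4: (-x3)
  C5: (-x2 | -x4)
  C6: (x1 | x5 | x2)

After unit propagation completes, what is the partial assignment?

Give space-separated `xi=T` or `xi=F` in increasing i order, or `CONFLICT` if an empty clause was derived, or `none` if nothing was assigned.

Answer: x2=T x3=F x4=F

Derivation:
unit clause [2] forces x2=T; simplify:
  drop -2 from [-2, -4] -> [-4]
  satisfied 3 clause(s); 3 remain; assigned so far: [2]
unit clause [-3] forces x3=F; simplify:
  satisfied 1 clause(s); 2 remain; assigned so far: [2, 3]
unit clause [-4] forces x4=F; simplify:
  satisfied 2 clause(s); 0 remain; assigned so far: [2, 3, 4]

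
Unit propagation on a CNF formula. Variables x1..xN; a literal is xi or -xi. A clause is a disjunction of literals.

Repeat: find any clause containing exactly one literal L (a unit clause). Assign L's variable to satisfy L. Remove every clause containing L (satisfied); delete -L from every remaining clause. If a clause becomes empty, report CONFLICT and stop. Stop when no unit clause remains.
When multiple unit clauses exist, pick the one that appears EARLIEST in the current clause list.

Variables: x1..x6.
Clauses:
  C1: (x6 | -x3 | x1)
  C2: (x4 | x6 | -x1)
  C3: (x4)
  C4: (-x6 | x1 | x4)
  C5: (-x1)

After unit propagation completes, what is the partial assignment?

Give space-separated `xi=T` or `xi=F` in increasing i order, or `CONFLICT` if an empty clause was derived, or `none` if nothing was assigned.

Answer: x1=F x4=T

Derivation:
unit clause [4] forces x4=T; simplify:
  satisfied 3 clause(s); 2 remain; assigned so far: [4]
unit clause [-1] forces x1=F; simplify:
  drop 1 from [6, -3, 1] -> [6, -3]
  satisfied 1 clause(s); 1 remain; assigned so far: [1, 4]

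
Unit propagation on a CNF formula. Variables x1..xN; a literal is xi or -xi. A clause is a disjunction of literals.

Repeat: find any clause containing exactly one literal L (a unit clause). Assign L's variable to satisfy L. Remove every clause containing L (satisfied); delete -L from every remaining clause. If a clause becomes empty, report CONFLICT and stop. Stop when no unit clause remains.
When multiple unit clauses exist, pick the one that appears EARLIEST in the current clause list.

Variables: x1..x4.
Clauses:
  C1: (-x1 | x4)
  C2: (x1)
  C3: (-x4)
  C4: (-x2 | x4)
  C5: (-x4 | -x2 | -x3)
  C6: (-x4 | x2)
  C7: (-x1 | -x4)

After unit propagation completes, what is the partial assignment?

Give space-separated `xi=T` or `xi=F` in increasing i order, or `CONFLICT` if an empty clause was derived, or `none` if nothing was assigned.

Answer: CONFLICT

Derivation:
unit clause [1] forces x1=T; simplify:
  drop -1 from [-1, 4] -> [4]
  drop -1 from [-1, -4] -> [-4]
  satisfied 1 clause(s); 6 remain; assigned so far: [1]
unit clause [4] forces x4=T; simplify:
  drop -4 from [-4] -> [] (empty!)
  drop -4 from [-4, -2, -3] -> [-2, -3]
  drop -4 from [-4, 2] -> [2]
  drop -4 from [-4] -> [] (empty!)
  satisfied 2 clause(s); 4 remain; assigned so far: [1, 4]
CONFLICT (empty clause)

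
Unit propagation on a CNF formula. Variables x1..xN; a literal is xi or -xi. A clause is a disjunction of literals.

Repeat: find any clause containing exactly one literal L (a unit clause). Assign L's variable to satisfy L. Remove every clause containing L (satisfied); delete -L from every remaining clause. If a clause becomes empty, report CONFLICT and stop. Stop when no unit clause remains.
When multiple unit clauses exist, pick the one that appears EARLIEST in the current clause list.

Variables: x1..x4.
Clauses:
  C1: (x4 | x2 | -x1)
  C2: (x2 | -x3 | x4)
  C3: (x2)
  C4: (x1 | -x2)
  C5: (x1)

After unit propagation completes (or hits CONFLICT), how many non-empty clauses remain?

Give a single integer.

Answer: 0

Derivation:
unit clause [2] forces x2=T; simplify:
  drop -2 from [1, -2] -> [1]
  satisfied 3 clause(s); 2 remain; assigned so far: [2]
unit clause [1] forces x1=T; simplify:
  satisfied 2 clause(s); 0 remain; assigned so far: [1, 2]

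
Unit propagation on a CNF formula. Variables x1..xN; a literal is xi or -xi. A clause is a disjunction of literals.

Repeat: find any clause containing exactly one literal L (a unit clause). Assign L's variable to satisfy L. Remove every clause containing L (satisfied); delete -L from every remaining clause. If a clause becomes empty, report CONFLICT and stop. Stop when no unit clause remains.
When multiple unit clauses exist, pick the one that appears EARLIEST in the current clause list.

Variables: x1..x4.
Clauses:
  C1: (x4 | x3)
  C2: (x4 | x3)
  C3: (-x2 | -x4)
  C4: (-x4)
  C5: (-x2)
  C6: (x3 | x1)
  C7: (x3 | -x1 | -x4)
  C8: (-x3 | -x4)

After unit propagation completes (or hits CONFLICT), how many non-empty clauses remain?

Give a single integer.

Answer: 0

Derivation:
unit clause [-4] forces x4=F; simplify:
  drop 4 from [4, 3] -> [3]
  drop 4 from [4, 3] -> [3]
  satisfied 4 clause(s); 4 remain; assigned so far: [4]
unit clause [3] forces x3=T; simplify:
  satisfied 3 clause(s); 1 remain; assigned so far: [3, 4]
unit clause [-2] forces x2=F; simplify:
  satisfied 1 clause(s); 0 remain; assigned so far: [2, 3, 4]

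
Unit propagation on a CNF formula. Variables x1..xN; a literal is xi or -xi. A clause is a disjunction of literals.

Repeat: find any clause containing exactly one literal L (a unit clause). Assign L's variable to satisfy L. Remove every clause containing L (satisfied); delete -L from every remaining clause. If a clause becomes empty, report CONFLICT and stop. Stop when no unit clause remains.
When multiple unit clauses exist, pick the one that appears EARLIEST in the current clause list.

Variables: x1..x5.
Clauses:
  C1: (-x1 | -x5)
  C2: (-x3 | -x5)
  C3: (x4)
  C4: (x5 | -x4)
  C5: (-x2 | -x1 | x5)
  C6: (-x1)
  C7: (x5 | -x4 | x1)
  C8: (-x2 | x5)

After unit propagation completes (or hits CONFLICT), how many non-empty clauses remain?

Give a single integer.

Answer: 0

Derivation:
unit clause [4] forces x4=T; simplify:
  drop -4 from [5, -4] -> [5]
  drop -4 from [5, -4, 1] -> [5, 1]
  satisfied 1 clause(s); 7 remain; assigned so far: [4]
unit clause [5] forces x5=T; simplify:
  drop -5 from [-1, -5] -> [-1]
  drop -5 from [-3, -5] -> [-3]
  satisfied 4 clause(s); 3 remain; assigned so far: [4, 5]
unit clause [-1] forces x1=F; simplify:
  satisfied 2 clause(s); 1 remain; assigned so far: [1, 4, 5]
unit clause [-3] forces x3=F; simplify:
  satisfied 1 clause(s); 0 remain; assigned so far: [1, 3, 4, 5]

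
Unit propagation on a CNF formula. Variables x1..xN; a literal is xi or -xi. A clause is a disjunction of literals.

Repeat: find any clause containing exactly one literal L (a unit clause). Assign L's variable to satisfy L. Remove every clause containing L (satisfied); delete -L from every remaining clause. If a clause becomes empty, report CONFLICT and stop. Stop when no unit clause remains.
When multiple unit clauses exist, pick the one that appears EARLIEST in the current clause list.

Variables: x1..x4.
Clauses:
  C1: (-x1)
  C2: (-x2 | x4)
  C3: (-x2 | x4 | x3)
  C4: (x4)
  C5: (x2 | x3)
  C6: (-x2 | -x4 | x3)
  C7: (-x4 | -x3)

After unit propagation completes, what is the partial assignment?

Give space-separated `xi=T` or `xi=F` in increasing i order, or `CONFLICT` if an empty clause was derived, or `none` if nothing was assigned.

unit clause [-1] forces x1=F; simplify:
  satisfied 1 clause(s); 6 remain; assigned so far: [1]
unit clause [4] forces x4=T; simplify:
  drop -4 from [-2, -4, 3] -> [-2, 3]
  drop -4 from [-4, -3] -> [-3]
  satisfied 3 clause(s); 3 remain; assigned so far: [1, 4]
unit clause [-3] forces x3=F; simplify:
  drop 3 from [2, 3] -> [2]
  drop 3 from [-2, 3] -> [-2]
  satisfied 1 clause(s); 2 remain; assigned so far: [1, 3, 4]
unit clause [2] forces x2=T; simplify:
  drop -2 from [-2] -> [] (empty!)
  satisfied 1 clause(s); 1 remain; assigned so far: [1, 2, 3, 4]
CONFLICT (empty clause)

Answer: CONFLICT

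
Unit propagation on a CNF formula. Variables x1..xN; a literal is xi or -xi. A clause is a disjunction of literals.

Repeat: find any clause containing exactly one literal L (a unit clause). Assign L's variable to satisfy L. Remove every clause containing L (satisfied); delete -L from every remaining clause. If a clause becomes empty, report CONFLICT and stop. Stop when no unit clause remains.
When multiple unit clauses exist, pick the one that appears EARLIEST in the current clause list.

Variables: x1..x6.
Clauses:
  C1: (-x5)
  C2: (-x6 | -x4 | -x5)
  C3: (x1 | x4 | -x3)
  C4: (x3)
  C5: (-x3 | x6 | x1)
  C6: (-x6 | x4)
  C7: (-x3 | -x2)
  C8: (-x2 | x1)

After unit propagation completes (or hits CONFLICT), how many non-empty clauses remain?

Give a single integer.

unit clause [-5] forces x5=F; simplify:
  satisfied 2 clause(s); 6 remain; assigned so far: [5]
unit clause [3] forces x3=T; simplify:
  drop -3 from [1, 4, -3] -> [1, 4]
  drop -3 from [-3, 6, 1] -> [6, 1]
  drop -3 from [-3, -2] -> [-2]
  satisfied 1 clause(s); 5 remain; assigned so far: [3, 5]
unit clause [-2] forces x2=F; simplify:
  satisfied 2 clause(s); 3 remain; assigned so far: [2, 3, 5]

Answer: 3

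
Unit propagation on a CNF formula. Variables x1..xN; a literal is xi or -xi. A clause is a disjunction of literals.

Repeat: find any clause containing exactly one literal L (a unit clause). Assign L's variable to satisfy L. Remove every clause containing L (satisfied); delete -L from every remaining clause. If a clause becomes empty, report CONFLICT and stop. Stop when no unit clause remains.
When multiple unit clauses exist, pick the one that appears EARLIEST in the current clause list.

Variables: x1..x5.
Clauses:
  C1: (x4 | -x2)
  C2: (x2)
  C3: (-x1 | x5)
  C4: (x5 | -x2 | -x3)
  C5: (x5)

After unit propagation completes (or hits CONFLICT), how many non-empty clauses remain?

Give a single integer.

Answer: 0

Derivation:
unit clause [2] forces x2=T; simplify:
  drop -2 from [4, -2] -> [4]
  drop -2 from [5, -2, -3] -> [5, -3]
  satisfied 1 clause(s); 4 remain; assigned so far: [2]
unit clause [4] forces x4=T; simplify:
  satisfied 1 clause(s); 3 remain; assigned so far: [2, 4]
unit clause [5] forces x5=T; simplify:
  satisfied 3 clause(s); 0 remain; assigned so far: [2, 4, 5]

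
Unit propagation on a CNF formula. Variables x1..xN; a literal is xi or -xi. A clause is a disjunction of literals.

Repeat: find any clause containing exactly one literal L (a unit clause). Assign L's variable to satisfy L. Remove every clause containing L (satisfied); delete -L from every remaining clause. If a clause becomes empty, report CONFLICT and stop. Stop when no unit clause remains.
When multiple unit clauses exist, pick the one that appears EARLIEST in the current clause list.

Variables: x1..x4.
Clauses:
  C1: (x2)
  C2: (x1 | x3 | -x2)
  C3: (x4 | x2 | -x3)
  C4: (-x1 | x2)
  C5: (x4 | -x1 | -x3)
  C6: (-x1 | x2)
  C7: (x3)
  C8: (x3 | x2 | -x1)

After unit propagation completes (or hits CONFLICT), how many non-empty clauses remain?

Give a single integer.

Answer: 1

Derivation:
unit clause [2] forces x2=T; simplify:
  drop -2 from [1, 3, -2] -> [1, 3]
  satisfied 5 clause(s); 3 remain; assigned so far: [2]
unit clause [3] forces x3=T; simplify:
  drop -3 from [4, -1, -3] -> [4, -1]
  satisfied 2 clause(s); 1 remain; assigned so far: [2, 3]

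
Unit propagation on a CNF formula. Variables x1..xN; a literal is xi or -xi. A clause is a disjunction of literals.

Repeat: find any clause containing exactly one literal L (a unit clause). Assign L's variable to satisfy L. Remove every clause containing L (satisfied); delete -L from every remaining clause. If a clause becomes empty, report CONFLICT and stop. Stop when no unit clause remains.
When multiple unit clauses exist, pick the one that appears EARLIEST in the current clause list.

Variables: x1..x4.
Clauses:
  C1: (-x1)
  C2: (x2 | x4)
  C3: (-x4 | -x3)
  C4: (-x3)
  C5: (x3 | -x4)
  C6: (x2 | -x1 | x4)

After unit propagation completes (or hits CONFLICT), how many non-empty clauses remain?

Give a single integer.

unit clause [-1] forces x1=F; simplify:
  satisfied 2 clause(s); 4 remain; assigned so far: [1]
unit clause [-3] forces x3=F; simplify:
  drop 3 from [3, -4] -> [-4]
  satisfied 2 clause(s); 2 remain; assigned so far: [1, 3]
unit clause [-4] forces x4=F; simplify:
  drop 4 from [2, 4] -> [2]
  satisfied 1 clause(s); 1 remain; assigned so far: [1, 3, 4]
unit clause [2] forces x2=T; simplify:
  satisfied 1 clause(s); 0 remain; assigned so far: [1, 2, 3, 4]

Answer: 0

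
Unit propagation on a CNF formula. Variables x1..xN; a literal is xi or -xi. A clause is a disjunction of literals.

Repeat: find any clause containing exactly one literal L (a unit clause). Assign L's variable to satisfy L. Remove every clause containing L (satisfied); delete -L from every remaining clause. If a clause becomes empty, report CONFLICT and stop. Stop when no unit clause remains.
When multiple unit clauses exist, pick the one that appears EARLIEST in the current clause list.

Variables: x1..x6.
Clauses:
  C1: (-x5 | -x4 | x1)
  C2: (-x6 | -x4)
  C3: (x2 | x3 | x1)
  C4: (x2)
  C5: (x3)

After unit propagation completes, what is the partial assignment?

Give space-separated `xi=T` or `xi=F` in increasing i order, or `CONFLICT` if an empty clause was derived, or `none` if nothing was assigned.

Answer: x2=T x3=T

Derivation:
unit clause [2] forces x2=T; simplify:
  satisfied 2 clause(s); 3 remain; assigned so far: [2]
unit clause [3] forces x3=T; simplify:
  satisfied 1 clause(s); 2 remain; assigned so far: [2, 3]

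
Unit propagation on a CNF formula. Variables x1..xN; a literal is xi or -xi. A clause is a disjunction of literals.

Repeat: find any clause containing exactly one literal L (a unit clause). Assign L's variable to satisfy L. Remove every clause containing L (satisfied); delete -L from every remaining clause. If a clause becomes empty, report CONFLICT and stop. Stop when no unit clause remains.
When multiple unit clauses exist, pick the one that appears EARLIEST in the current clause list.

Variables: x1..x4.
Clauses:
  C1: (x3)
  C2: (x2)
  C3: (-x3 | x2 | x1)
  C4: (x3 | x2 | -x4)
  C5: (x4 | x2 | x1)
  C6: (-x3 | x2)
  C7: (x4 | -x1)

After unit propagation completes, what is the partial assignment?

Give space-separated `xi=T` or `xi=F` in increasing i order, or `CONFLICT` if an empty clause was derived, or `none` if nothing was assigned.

Answer: x2=T x3=T

Derivation:
unit clause [3] forces x3=T; simplify:
  drop -3 from [-3, 2, 1] -> [2, 1]
  drop -3 from [-3, 2] -> [2]
  satisfied 2 clause(s); 5 remain; assigned so far: [3]
unit clause [2] forces x2=T; simplify:
  satisfied 4 clause(s); 1 remain; assigned so far: [2, 3]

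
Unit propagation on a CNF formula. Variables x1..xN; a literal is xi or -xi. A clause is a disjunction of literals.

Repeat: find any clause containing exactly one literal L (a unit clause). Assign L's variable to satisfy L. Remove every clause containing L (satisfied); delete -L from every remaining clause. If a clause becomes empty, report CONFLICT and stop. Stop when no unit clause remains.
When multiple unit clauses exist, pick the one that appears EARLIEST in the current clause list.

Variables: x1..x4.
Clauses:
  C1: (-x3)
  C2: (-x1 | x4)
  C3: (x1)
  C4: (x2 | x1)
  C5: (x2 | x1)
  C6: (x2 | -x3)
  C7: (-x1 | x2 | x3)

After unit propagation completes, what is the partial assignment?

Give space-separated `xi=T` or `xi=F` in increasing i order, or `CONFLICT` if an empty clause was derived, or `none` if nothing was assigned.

Answer: x1=T x2=T x3=F x4=T

Derivation:
unit clause [-3] forces x3=F; simplify:
  drop 3 from [-1, 2, 3] -> [-1, 2]
  satisfied 2 clause(s); 5 remain; assigned so far: [3]
unit clause [1] forces x1=T; simplify:
  drop -1 from [-1, 4] -> [4]
  drop -1 from [-1, 2] -> [2]
  satisfied 3 clause(s); 2 remain; assigned so far: [1, 3]
unit clause [4] forces x4=T; simplify:
  satisfied 1 clause(s); 1 remain; assigned so far: [1, 3, 4]
unit clause [2] forces x2=T; simplify:
  satisfied 1 clause(s); 0 remain; assigned so far: [1, 2, 3, 4]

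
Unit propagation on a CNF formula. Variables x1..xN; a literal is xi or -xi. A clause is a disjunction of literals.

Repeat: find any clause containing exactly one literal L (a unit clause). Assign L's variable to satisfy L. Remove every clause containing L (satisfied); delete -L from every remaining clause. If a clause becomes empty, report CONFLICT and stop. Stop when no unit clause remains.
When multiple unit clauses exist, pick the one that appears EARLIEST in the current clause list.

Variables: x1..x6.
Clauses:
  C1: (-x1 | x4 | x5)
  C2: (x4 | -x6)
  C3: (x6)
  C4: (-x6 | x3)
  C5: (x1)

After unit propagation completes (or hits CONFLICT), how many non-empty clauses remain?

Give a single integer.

Answer: 0

Derivation:
unit clause [6] forces x6=T; simplify:
  drop -6 from [4, -6] -> [4]
  drop -6 from [-6, 3] -> [3]
  satisfied 1 clause(s); 4 remain; assigned so far: [6]
unit clause [4] forces x4=T; simplify:
  satisfied 2 clause(s); 2 remain; assigned so far: [4, 6]
unit clause [3] forces x3=T; simplify:
  satisfied 1 clause(s); 1 remain; assigned so far: [3, 4, 6]
unit clause [1] forces x1=T; simplify:
  satisfied 1 clause(s); 0 remain; assigned so far: [1, 3, 4, 6]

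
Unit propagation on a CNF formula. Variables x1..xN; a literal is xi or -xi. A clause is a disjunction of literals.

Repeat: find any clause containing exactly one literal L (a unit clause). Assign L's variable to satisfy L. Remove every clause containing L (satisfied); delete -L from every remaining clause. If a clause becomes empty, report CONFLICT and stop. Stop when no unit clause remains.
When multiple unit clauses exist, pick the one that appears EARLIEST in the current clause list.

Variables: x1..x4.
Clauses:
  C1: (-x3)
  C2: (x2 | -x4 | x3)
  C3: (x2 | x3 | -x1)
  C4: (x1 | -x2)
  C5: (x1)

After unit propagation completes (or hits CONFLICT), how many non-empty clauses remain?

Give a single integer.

unit clause [-3] forces x3=F; simplify:
  drop 3 from [2, -4, 3] -> [2, -4]
  drop 3 from [2, 3, -1] -> [2, -1]
  satisfied 1 clause(s); 4 remain; assigned so far: [3]
unit clause [1] forces x1=T; simplify:
  drop -1 from [2, -1] -> [2]
  satisfied 2 clause(s); 2 remain; assigned so far: [1, 3]
unit clause [2] forces x2=T; simplify:
  satisfied 2 clause(s); 0 remain; assigned so far: [1, 2, 3]

Answer: 0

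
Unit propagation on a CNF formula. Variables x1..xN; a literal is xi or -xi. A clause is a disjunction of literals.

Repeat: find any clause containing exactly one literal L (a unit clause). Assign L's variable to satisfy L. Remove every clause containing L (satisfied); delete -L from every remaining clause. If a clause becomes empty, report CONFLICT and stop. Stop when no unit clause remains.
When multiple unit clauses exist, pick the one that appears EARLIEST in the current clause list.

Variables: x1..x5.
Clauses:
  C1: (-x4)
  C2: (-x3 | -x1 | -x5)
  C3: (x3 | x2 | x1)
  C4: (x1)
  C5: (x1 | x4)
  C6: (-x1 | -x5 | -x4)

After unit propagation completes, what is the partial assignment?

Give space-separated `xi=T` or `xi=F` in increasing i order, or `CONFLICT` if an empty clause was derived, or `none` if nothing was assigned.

unit clause [-4] forces x4=F; simplify:
  drop 4 from [1, 4] -> [1]
  satisfied 2 clause(s); 4 remain; assigned so far: [4]
unit clause [1] forces x1=T; simplify:
  drop -1 from [-3, -1, -5] -> [-3, -5]
  satisfied 3 clause(s); 1 remain; assigned so far: [1, 4]

Answer: x1=T x4=F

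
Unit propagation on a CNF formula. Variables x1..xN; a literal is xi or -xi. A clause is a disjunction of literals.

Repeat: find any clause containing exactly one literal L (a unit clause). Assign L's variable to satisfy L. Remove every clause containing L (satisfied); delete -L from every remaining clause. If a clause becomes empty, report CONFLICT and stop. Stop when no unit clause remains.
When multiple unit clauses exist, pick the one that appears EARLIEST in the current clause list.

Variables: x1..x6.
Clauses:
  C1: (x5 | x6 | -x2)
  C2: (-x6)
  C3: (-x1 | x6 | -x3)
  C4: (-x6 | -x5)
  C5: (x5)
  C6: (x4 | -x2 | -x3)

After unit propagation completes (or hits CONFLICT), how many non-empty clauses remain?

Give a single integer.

unit clause [-6] forces x6=F; simplify:
  drop 6 from [5, 6, -2] -> [5, -2]
  drop 6 from [-1, 6, -3] -> [-1, -3]
  satisfied 2 clause(s); 4 remain; assigned so far: [6]
unit clause [5] forces x5=T; simplify:
  satisfied 2 clause(s); 2 remain; assigned so far: [5, 6]

Answer: 2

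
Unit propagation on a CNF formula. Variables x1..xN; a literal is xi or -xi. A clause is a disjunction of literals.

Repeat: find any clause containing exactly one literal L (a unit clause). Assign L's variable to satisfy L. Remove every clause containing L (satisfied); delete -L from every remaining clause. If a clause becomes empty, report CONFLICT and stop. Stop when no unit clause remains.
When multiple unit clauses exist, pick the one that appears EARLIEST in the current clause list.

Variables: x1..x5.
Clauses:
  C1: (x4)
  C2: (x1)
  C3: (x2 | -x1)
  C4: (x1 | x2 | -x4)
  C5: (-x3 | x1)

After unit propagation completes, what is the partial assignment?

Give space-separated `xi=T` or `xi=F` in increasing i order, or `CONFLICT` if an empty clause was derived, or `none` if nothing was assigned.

unit clause [4] forces x4=T; simplify:
  drop -4 from [1, 2, -4] -> [1, 2]
  satisfied 1 clause(s); 4 remain; assigned so far: [4]
unit clause [1] forces x1=T; simplify:
  drop -1 from [2, -1] -> [2]
  satisfied 3 clause(s); 1 remain; assigned so far: [1, 4]
unit clause [2] forces x2=T; simplify:
  satisfied 1 clause(s); 0 remain; assigned so far: [1, 2, 4]

Answer: x1=T x2=T x4=T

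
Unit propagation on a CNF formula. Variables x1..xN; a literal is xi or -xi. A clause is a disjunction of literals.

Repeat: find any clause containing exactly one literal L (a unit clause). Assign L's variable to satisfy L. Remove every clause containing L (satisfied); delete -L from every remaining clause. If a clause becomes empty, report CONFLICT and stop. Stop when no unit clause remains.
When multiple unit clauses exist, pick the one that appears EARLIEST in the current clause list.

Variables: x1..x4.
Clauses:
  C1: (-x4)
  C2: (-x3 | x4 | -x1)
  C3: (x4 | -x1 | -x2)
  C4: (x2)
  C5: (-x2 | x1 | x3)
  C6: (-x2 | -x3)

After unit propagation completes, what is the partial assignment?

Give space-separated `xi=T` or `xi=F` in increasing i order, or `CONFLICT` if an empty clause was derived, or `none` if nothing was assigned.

Answer: CONFLICT

Derivation:
unit clause [-4] forces x4=F; simplify:
  drop 4 from [-3, 4, -1] -> [-3, -1]
  drop 4 from [4, -1, -2] -> [-1, -2]
  satisfied 1 clause(s); 5 remain; assigned so far: [4]
unit clause [2] forces x2=T; simplify:
  drop -2 from [-1, -2] -> [-1]
  drop -2 from [-2, 1, 3] -> [1, 3]
  drop -2 from [-2, -3] -> [-3]
  satisfied 1 clause(s); 4 remain; assigned so far: [2, 4]
unit clause [-1] forces x1=F; simplify:
  drop 1 from [1, 3] -> [3]
  satisfied 2 clause(s); 2 remain; assigned so far: [1, 2, 4]
unit clause [3] forces x3=T; simplify:
  drop -3 from [-3] -> [] (empty!)
  satisfied 1 clause(s); 1 remain; assigned so far: [1, 2, 3, 4]
CONFLICT (empty clause)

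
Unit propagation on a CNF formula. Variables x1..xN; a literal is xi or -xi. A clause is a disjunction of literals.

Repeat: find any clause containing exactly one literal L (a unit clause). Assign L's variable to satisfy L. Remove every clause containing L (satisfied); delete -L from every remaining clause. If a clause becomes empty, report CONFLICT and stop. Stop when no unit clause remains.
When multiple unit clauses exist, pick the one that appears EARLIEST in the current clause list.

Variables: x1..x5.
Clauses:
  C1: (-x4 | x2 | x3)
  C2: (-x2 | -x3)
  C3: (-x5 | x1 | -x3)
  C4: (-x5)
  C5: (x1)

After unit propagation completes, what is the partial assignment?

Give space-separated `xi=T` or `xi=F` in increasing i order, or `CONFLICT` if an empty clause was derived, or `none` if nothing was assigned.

unit clause [-5] forces x5=F; simplify:
  satisfied 2 clause(s); 3 remain; assigned so far: [5]
unit clause [1] forces x1=T; simplify:
  satisfied 1 clause(s); 2 remain; assigned so far: [1, 5]

Answer: x1=T x5=F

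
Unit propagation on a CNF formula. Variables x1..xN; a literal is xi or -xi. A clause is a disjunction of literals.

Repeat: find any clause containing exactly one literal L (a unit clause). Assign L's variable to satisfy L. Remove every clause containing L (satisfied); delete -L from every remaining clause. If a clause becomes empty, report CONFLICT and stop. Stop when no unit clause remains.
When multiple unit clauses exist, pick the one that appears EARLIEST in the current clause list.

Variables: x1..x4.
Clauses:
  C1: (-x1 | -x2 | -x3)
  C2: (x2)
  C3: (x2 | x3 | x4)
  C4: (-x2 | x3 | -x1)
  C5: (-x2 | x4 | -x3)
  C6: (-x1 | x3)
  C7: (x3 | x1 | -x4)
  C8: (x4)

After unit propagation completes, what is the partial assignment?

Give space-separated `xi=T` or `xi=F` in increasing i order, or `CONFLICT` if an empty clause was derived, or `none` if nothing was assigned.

Answer: x2=T x4=T

Derivation:
unit clause [2] forces x2=T; simplify:
  drop -2 from [-1, -2, -3] -> [-1, -3]
  drop -2 from [-2, 3, -1] -> [3, -1]
  drop -2 from [-2, 4, -3] -> [4, -3]
  satisfied 2 clause(s); 6 remain; assigned so far: [2]
unit clause [4] forces x4=T; simplify:
  drop -4 from [3, 1, -4] -> [3, 1]
  satisfied 2 clause(s); 4 remain; assigned so far: [2, 4]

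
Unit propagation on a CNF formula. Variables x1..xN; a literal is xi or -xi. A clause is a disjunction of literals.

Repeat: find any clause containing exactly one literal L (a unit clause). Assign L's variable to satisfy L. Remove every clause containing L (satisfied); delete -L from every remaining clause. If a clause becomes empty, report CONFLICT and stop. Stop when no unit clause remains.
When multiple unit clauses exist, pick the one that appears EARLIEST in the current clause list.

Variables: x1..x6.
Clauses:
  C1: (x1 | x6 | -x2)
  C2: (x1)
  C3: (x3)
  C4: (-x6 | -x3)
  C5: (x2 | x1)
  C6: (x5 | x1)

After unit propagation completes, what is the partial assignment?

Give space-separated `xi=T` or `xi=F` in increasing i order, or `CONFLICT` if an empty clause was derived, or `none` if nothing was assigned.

Answer: x1=T x3=T x6=F

Derivation:
unit clause [1] forces x1=T; simplify:
  satisfied 4 clause(s); 2 remain; assigned so far: [1]
unit clause [3] forces x3=T; simplify:
  drop -3 from [-6, -3] -> [-6]
  satisfied 1 clause(s); 1 remain; assigned so far: [1, 3]
unit clause [-6] forces x6=F; simplify:
  satisfied 1 clause(s); 0 remain; assigned so far: [1, 3, 6]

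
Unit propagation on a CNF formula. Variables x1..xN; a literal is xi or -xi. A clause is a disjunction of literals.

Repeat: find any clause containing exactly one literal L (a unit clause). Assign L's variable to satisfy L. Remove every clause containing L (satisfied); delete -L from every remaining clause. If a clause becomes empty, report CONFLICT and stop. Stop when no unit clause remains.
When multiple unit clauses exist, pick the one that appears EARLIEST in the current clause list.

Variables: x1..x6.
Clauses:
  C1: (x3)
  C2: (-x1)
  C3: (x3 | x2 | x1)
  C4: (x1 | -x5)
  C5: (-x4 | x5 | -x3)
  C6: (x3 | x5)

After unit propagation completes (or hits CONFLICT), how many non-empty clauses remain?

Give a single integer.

Answer: 0

Derivation:
unit clause [3] forces x3=T; simplify:
  drop -3 from [-4, 5, -3] -> [-4, 5]
  satisfied 3 clause(s); 3 remain; assigned so far: [3]
unit clause [-1] forces x1=F; simplify:
  drop 1 from [1, -5] -> [-5]
  satisfied 1 clause(s); 2 remain; assigned so far: [1, 3]
unit clause [-5] forces x5=F; simplify:
  drop 5 from [-4, 5] -> [-4]
  satisfied 1 clause(s); 1 remain; assigned so far: [1, 3, 5]
unit clause [-4] forces x4=F; simplify:
  satisfied 1 clause(s); 0 remain; assigned so far: [1, 3, 4, 5]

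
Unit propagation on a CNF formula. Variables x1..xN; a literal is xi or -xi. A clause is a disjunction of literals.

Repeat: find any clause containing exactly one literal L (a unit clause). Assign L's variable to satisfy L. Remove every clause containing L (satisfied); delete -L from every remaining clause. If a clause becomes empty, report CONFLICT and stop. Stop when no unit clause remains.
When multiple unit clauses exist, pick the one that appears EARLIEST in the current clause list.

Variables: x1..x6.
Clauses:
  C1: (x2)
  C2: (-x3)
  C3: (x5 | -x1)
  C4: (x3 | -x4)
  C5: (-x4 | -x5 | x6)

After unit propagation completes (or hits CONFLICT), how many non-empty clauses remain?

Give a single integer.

Answer: 1

Derivation:
unit clause [2] forces x2=T; simplify:
  satisfied 1 clause(s); 4 remain; assigned so far: [2]
unit clause [-3] forces x3=F; simplify:
  drop 3 from [3, -4] -> [-4]
  satisfied 1 clause(s); 3 remain; assigned so far: [2, 3]
unit clause [-4] forces x4=F; simplify:
  satisfied 2 clause(s); 1 remain; assigned so far: [2, 3, 4]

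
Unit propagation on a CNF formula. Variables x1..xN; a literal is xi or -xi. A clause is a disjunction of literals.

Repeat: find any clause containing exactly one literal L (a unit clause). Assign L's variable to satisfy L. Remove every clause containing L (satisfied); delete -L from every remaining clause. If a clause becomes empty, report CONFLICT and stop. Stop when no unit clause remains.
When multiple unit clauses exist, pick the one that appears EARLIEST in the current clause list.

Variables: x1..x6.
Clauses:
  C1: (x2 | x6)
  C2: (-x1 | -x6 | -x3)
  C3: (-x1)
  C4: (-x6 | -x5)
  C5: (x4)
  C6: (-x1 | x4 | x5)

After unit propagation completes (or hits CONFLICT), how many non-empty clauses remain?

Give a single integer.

unit clause [-1] forces x1=F; simplify:
  satisfied 3 clause(s); 3 remain; assigned so far: [1]
unit clause [4] forces x4=T; simplify:
  satisfied 1 clause(s); 2 remain; assigned so far: [1, 4]

Answer: 2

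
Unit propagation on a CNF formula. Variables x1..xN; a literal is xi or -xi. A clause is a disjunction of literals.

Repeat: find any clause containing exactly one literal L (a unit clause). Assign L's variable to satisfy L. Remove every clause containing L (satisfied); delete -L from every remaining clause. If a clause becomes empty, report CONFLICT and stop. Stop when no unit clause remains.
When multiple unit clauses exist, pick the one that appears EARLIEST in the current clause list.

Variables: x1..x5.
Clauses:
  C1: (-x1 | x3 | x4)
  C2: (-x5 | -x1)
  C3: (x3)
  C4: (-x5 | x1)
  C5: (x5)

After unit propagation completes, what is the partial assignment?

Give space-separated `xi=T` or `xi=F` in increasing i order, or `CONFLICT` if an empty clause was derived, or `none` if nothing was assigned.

unit clause [3] forces x3=T; simplify:
  satisfied 2 clause(s); 3 remain; assigned so far: [3]
unit clause [5] forces x5=T; simplify:
  drop -5 from [-5, -1] -> [-1]
  drop -5 from [-5, 1] -> [1]
  satisfied 1 clause(s); 2 remain; assigned so far: [3, 5]
unit clause [-1] forces x1=F; simplify:
  drop 1 from [1] -> [] (empty!)
  satisfied 1 clause(s); 1 remain; assigned so far: [1, 3, 5]
CONFLICT (empty clause)

Answer: CONFLICT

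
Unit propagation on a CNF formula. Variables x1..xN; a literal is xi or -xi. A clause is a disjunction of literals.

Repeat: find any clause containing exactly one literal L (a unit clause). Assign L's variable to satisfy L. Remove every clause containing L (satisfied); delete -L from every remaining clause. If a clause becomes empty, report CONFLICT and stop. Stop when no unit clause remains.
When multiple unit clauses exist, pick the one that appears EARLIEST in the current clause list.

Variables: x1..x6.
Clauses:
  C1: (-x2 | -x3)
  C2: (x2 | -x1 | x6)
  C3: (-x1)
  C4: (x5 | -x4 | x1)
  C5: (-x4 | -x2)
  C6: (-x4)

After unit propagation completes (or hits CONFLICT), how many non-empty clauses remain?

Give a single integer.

unit clause [-1] forces x1=F; simplify:
  drop 1 from [5, -4, 1] -> [5, -4]
  satisfied 2 clause(s); 4 remain; assigned so far: [1]
unit clause [-4] forces x4=F; simplify:
  satisfied 3 clause(s); 1 remain; assigned so far: [1, 4]

Answer: 1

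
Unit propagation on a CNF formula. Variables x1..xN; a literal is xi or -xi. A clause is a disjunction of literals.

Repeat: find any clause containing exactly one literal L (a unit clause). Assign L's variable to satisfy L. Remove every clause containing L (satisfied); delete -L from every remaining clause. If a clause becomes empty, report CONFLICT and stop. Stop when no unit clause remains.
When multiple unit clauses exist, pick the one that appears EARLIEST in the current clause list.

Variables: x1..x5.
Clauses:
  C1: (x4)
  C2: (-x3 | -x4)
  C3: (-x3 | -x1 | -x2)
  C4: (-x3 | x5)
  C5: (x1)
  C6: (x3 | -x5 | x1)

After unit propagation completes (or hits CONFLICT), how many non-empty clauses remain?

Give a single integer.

unit clause [4] forces x4=T; simplify:
  drop -4 from [-3, -4] -> [-3]
  satisfied 1 clause(s); 5 remain; assigned so far: [4]
unit clause [-3] forces x3=F; simplify:
  drop 3 from [3, -5, 1] -> [-5, 1]
  satisfied 3 clause(s); 2 remain; assigned so far: [3, 4]
unit clause [1] forces x1=T; simplify:
  satisfied 2 clause(s); 0 remain; assigned so far: [1, 3, 4]

Answer: 0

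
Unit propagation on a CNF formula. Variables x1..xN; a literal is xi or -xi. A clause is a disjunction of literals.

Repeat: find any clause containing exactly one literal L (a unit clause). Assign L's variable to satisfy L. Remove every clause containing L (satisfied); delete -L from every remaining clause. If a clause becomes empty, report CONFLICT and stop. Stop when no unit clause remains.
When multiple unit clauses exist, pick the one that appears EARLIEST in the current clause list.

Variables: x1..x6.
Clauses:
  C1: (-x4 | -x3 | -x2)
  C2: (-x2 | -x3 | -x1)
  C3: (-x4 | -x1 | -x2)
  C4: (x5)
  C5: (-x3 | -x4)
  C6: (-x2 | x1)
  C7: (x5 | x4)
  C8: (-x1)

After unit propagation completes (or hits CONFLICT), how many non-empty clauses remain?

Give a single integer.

unit clause [5] forces x5=T; simplify:
  satisfied 2 clause(s); 6 remain; assigned so far: [5]
unit clause [-1] forces x1=F; simplify:
  drop 1 from [-2, 1] -> [-2]
  satisfied 3 clause(s); 3 remain; assigned so far: [1, 5]
unit clause [-2] forces x2=F; simplify:
  satisfied 2 clause(s); 1 remain; assigned so far: [1, 2, 5]

Answer: 1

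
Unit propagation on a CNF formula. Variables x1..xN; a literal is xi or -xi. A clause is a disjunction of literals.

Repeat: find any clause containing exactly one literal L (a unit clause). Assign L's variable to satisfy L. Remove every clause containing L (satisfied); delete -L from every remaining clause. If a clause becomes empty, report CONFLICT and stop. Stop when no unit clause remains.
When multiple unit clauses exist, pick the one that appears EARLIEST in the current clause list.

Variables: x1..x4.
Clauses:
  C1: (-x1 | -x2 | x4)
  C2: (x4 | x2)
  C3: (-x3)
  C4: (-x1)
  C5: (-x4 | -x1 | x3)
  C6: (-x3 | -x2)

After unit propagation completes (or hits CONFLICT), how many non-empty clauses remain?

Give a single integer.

Answer: 1

Derivation:
unit clause [-3] forces x3=F; simplify:
  drop 3 from [-4, -1, 3] -> [-4, -1]
  satisfied 2 clause(s); 4 remain; assigned so far: [3]
unit clause [-1] forces x1=F; simplify:
  satisfied 3 clause(s); 1 remain; assigned so far: [1, 3]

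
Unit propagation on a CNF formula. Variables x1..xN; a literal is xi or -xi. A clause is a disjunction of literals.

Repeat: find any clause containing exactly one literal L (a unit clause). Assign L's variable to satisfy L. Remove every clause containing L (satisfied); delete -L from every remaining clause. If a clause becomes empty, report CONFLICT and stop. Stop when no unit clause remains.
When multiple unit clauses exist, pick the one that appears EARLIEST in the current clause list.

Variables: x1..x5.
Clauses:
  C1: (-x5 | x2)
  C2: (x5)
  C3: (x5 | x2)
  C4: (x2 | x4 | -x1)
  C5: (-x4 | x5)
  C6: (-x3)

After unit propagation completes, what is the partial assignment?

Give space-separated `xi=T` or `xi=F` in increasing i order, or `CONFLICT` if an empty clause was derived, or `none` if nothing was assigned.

unit clause [5] forces x5=T; simplify:
  drop -5 from [-5, 2] -> [2]
  satisfied 3 clause(s); 3 remain; assigned so far: [5]
unit clause [2] forces x2=T; simplify:
  satisfied 2 clause(s); 1 remain; assigned so far: [2, 5]
unit clause [-3] forces x3=F; simplify:
  satisfied 1 clause(s); 0 remain; assigned so far: [2, 3, 5]

Answer: x2=T x3=F x5=T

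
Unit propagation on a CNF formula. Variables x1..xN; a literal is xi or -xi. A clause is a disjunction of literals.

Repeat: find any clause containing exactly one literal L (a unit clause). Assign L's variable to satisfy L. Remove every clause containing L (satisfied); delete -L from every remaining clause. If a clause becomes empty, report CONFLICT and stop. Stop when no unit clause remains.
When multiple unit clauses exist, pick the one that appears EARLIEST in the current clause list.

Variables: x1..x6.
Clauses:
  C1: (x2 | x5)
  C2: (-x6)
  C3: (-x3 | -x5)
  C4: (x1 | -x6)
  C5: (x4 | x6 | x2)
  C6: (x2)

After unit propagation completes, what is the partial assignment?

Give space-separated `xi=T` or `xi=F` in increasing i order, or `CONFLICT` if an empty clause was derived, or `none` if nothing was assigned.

unit clause [-6] forces x6=F; simplify:
  drop 6 from [4, 6, 2] -> [4, 2]
  satisfied 2 clause(s); 4 remain; assigned so far: [6]
unit clause [2] forces x2=T; simplify:
  satisfied 3 clause(s); 1 remain; assigned so far: [2, 6]

Answer: x2=T x6=F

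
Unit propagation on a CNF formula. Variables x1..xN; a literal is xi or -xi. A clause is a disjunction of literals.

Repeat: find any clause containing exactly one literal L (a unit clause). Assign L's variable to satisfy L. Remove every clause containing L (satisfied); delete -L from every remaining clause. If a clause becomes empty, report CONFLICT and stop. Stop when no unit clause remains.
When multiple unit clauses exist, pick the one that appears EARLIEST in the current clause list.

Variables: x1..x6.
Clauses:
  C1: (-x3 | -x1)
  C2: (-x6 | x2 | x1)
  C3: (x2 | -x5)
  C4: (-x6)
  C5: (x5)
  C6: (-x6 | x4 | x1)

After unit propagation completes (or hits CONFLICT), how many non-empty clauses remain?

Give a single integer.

unit clause [-6] forces x6=F; simplify:
  satisfied 3 clause(s); 3 remain; assigned so far: [6]
unit clause [5] forces x5=T; simplify:
  drop -5 from [2, -5] -> [2]
  satisfied 1 clause(s); 2 remain; assigned so far: [5, 6]
unit clause [2] forces x2=T; simplify:
  satisfied 1 clause(s); 1 remain; assigned so far: [2, 5, 6]

Answer: 1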